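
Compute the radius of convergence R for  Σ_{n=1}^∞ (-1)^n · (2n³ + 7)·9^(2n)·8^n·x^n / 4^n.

R = 1/162

Apply the ratio test: |a_{n+1}| / |a_n| = [(2(n+1)³ + 7)/(2n³ + 7)] · 81·8/4, which tends to 162 as n → ∞.
The series converges when 162 · |x| < 1, giving R = 1/162.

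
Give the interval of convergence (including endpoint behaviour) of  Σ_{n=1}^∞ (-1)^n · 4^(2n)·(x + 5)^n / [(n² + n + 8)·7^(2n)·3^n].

[-227/16, 67/16]

Ratio test: |a_{n+1}/a_n| = [(n² + n + 8)/((n+1)² + (n+1) + 8)] · 16/(49·3) → 16/147 as n → ∞.
The series converges when 16/147 · |x + 5| < 1, giving R = 147/16.
When x = 67/16, absolute convergence follows by limit comparison with Σ 1/n².
At x = -227/16: absolute convergence follows by limit comparison with Σ 1/n².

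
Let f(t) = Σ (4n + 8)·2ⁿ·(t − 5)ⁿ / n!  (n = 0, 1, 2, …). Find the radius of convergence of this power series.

R = ∞

The ratio of consecutive coefficients is (4(n+1) + 8)/(4n + 8) · 2 · 1/(n+1) → 0.
The limit is 0, so the series converges for all t; R = ∞.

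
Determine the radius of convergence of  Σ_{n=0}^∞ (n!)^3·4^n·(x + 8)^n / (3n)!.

Ratio test: |a_{n+1}/a_n| = (n+1)³/[(3n+1)·(3n+2)·(3n+3)] · 4 → 4/27 as n → ∞.
Hence the series converges for |x + 8| < 1/(4/27) = 27/4, so the radius of convergence is 27/4.

R = 27/4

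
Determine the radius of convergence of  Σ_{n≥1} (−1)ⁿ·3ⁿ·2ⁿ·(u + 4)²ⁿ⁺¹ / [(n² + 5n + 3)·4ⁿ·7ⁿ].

R = √42/3

Apply the ratio test: |a_{n+1}| / |a_n| = [(n² + 5n + 3)/((n+1)² + 5(n+1) + 3)] · 3·2/(4·7), which tends to 3/14 as n → ∞.
Since the exponent of (u + 4) increases by 2 each term, convergence requires |u + 4|² < 14/3, hence R = √42/3.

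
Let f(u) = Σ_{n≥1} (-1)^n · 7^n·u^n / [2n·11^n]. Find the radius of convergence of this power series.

Ratio test: |a_{n+1}/a_n| = [2n/2(n+1)] · 7/11 → 7/11 as n → ∞.
The series converges when 7/11 · |u| < 1, giving R = 11/7.

R = 11/7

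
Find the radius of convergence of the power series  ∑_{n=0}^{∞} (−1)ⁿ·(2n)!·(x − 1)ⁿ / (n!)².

By the ratio test, |a_{n+1}/a_n| = (2n+1)·(2n+2)/(n+1)² → 4.
The series converges when 4 · |x − 1| < 1, giving R = 1/4.

R = 1/4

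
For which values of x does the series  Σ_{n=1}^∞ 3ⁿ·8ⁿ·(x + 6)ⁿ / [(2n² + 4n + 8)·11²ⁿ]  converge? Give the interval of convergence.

[-265/24, -23/24]

The ratio of consecutive coefficients is [(2n² + 4n + 8)/(2(n+1)² + 4(n+1) + 8)] · 3·8/121 → 24/121.
Hence the series converges for |x + 6| < 1/(24/121) = 121/24, so the radius of convergence is 121/24.
When x = -23/24, the terms are on the order of 1/n², so the series converges absolutely by comparison with the p-series (p = 2 > 1).
When x = -265/24, the terms are on the order of 1/n², so the series converges absolutely by comparison with the p-series (p = 2 > 1).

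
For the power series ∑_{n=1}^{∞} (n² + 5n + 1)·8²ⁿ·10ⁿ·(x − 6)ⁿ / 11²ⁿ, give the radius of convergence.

The ratio of consecutive coefficients is [((n+1)² + 5(n+1) + 1)/(n² + 5n + 1)] · 64·10/121 → 640/121.
Hence the series converges for |x − 6| < 1/(640/121) = 121/640, so the radius of convergence is 121/640.

R = 121/640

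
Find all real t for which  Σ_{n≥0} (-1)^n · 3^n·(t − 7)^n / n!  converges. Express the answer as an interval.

The ratio of consecutive coefficients is 3 · 1/(n+1) → 0.
Since the limit is 0 < 1 for every t, the series converges on all of ℝ and R = ∞.

(−∞, ∞)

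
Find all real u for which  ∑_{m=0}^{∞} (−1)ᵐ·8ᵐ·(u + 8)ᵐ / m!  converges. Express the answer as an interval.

By the ratio test, |a_{m+1}/a_m| = 8 · 1/(m+1) → 0.
Since the limit is 0 < 1 for every u, the series converges on all of ℝ and R = ∞.

(−∞, ∞)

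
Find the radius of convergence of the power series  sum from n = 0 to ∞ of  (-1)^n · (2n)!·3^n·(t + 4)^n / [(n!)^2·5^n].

Ratio test: |a_{n+1}/a_n| = (2n+1)·(2n+2)/(n+1)² · 3/5 → 12/5 as n → ∞.
Convergence for |t + 4| · 12/5 < 1, i.e. |t + 4| < 5/12. So R = 5/12.

R = 5/12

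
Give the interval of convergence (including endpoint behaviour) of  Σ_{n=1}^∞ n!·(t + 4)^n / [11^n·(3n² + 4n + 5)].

Apply the ratio test: |a_{n+1}| / |a_n| = (n+1) · 1/11 · (3n² + 4n + 5)/(3(n+1)² + 4(n+1) + 5), which tends to ∞ as n → ∞.
The ratio grows without bound, so the series diverges whenever (t + 4) ≠ 0; it converges only at t = -4. R = 0.

{-4}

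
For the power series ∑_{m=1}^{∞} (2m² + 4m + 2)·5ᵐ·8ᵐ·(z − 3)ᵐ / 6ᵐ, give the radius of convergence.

R = 3/20

By the ratio test, |a_{m+1}/a_m| = [(2(m+1)² + 4(m+1) + 2)/(2m² + 4m + 2)] · 5·8/6 → 20/3.
Convergence for |z − 3| · 20/3 < 1, i.e. |z − 3| < 3/20. So R = 3/20.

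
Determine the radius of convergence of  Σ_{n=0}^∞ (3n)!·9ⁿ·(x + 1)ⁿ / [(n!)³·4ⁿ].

R = 4/243

Apply the ratio test: |a_{n+1}| / |a_n| = (3n+1)·(3n+2)·(3n+3)/(n+1)³ · 9/4, which tends to 243/4 as n → ∞.
Hence the series converges for |x + 1| < 1/(243/4) = 4/243, so the radius of convergence is 4/243.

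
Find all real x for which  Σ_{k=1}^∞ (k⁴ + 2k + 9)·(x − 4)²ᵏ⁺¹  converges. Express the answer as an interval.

(3, 5)

The ratio of consecutive coefficients is ((k+1)⁴ + 2(k+1) + 9)/(k⁴ + 2k + 9) → 1.
Successive powers of (x − 4) differ by 2, so the series converges when |x − 4|² · 1 < 1, i.e. |x − 4| < √(1) = 1. So R = 1.
When x = 5, the k-th term does not approach 0; divergence by the term test.
At x = 3: the k-th term does not approach 0; divergence by the term test.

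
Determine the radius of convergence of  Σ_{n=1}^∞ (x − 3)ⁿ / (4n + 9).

By the ratio test, |a_{n+1}/a_n| = (4n + 9)/(4(n+1) + 9) → 1.
Hence R = 1.

R = 1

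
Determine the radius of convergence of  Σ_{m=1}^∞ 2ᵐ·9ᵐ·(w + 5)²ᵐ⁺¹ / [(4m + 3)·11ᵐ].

R = √22/6

Ratio test: |a_{m+1}/a_m| = [(4m + 3)/(4(m+1) + 3)] · 2·9/11 → 18/11 as m → ∞.
Successive powers of (w + 5) differ by 2, so the series converges when |w + 5|² · 18/11 < 1, i.e. |w + 5| < √(11/18). So R = √22/6.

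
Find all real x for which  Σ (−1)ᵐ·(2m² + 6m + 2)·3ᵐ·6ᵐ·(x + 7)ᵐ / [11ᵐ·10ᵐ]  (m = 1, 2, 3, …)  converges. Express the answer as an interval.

By the ratio test, |a_{m+1}/a_m| = [(2(m+1)² + 6(m+1) + 2)/(2m² + 6m + 2)] · 3·6/(11·10) → 9/55.
Convergence for |x + 7| · 9/55 < 1, i.e. |x + 7| < 55/9. So R = 55/9.
Endpoint x = -8/9: the terms do not tend to 0, so the series diverges.
At x = -118/9: the m-th term does not approach 0; divergence by the term test.

(-118/9, -8/9)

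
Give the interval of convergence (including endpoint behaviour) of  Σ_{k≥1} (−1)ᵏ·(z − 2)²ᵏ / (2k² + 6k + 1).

Apply the ratio test: |a_{k+1}| / |a_k| = (2k² + 6k + 1)/(2(k+1)² + 6(k+1) + 1), which tends to 1 as k → ∞.
Since the exponent of (z − 2) increases by 2 each term, convergence requires |z − 2|² < 1, hence R = 1.
Check z = 3: the terms are on the order of 1/k², so the series converges absolutely by comparison with the p-series (p = 2 > 1).
At z = 1: the series is dominated by a constant times Σ 1/k², which converges (p = 2 > 1).

[1, 3]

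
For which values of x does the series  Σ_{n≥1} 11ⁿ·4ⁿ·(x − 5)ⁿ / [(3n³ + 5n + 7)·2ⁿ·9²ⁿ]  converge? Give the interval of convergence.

[29/22, 191/22]

By the ratio test, |a_{n+1}/a_n| = [(3n³ + 5n + 7)/(3(n+1)³ + 5(n+1) + 7)] · 11·4/(2·81) → 22/81.
Hence the series converges for |x − 5| < 1/(22/81) = 81/22, so the radius of convergence is 81/22.
Endpoint x = 191/22: the series is dominated by a constant times Σ 1/n³, which converges (p = 3 > 1).
At x = 29/22: the terms are on the order of 1/n³, so the series converges absolutely by comparison with the p-series (p = 3 > 1).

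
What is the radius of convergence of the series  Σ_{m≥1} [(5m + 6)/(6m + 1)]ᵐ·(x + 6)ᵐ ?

By the Cauchy root test, |a_m|^(1/m) = (5m + 6)/(6m + 1) → 5/6.
Thus R = 1/(5/6) = 6/5.

R = 6/5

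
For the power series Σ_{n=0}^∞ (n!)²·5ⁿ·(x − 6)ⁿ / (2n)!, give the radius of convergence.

Ratio test: |a_{n+1}/a_n| = (n+1)²/[(2n+1)·(2n+2)] · 5 → 5/4 as n → ∞.
Convergence for |x − 6| · 5/4 < 1, i.e. |x − 6| < 4/5. So R = 4/5.

R = 4/5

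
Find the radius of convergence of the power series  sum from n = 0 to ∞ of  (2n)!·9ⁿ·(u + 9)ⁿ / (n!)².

Apply the ratio test: |a_{n+1}| / |a_n| = (2n+1)·(2n+2)/(n+1)² · 9, which tends to 36 as n → ∞.
Convergence for |u + 9| · 36 < 1, i.e. |u + 9| < 1/36. So R = 1/36.

R = 1/36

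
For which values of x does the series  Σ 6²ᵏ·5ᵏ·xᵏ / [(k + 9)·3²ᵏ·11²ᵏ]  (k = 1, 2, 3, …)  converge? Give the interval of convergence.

The ratio of consecutive coefficients is [(k + 9)/((k+1) + 9)] · 36·5/(9·121) → 20/121.
The series converges when 20/121 · |x| < 1, giving R = 121/20.
At x = 121/20: the terms are asymptotic to a nonzero constant times 1/k, so the series diverges by limit comparison with Σ 1/k.
At x = -121/20: the terms alternate in sign and decrease monotonically to 0 in absolute value (size ~ c/k), so the alternating series test gives convergence.

[-121/20, 121/20)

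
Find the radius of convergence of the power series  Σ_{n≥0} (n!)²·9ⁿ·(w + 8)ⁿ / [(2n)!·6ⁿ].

The ratio of consecutive coefficients is (n+1)²/[(2n+1)·(2n+2)] · 9/6 → 3/8.
Convergence for |w + 8| · 3/8 < 1, i.e. |w + 8| < 8/3. So R = 8/3.

R = 8/3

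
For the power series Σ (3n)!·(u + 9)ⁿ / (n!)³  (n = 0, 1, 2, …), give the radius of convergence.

By the ratio test, |a_{n+1}/a_n| = (3n+1)·(3n+2)·(3n+3)/(n+1)³ → 27.
The series converges when 27 · |u + 9| < 1, giving R = 1/27.

R = 1/27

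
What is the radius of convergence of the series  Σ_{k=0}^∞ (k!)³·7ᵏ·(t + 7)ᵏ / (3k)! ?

Apply the ratio test: |a_{k+1}| / |a_k| = (k+1)³/[(3k+1)·(3k+2)·(3k+3)] · 7, which tends to 7/27 as k → ∞.
Hence the series converges for |t + 7| < 1/(7/27) = 27/7, so the radius of convergence is 27/7.

R = 27/7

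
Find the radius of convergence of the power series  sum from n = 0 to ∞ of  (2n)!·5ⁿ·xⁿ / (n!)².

The ratio of consecutive coefficients is (2n+1)·(2n+2)/(n+1)² · 5 → 20.
Thus R = 1/(20) = 1/20.

R = 1/20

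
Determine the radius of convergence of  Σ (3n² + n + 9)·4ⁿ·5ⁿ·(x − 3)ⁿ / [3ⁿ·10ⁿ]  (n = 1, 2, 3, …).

The ratio of consecutive coefficients is [(3(n+1)² + (n+1) + 9)/(3n² + n + 9)] · 4·5/(3·10) → 2/3.
Hence the series converges for |x − 3| < 1/(2/3) = 3/2, so the radius of convergence is 3/2.

R = 3/2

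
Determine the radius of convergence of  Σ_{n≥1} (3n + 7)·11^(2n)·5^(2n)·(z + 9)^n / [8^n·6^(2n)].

Apply the ratio test: |a_{n+1}| / |a_n| = [(3(n+1) + 7)/(3n + 7)] · 121·25/(8·36), which tends to 3025/288 as n → ∞.
Thus R = 1/(3025/288) = 288/3025.

R = 288/3025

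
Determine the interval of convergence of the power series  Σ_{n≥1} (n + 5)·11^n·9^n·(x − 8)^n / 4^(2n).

The ratio of consecutive coefficients is [((n+1) + 5)/(n + 5)] · 11·9/16 → 99/16.
Hence the series converges for |x − 8| < 1/(99/16) = 16/99, so the radius of convergence is 16/99.
Check x = 808/99: the n-th term does not approach 0; divergence by the term test.
When x = 776/99, the terms do not tend to 0, so the series diverges.

(776/99, 808/99)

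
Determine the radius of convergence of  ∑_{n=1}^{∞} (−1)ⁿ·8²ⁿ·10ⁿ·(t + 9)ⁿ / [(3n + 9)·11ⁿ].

R = 11/640

Ratio test: |a_{n+1}/a_n| = [(3n + 9)/(3(n+1) + 9)] · 64·10/11 → 640/11 as n → ∞.
Convergence for |t + 9| · 640/11 < 1, i.e. |t + 9| < 11/640. So R = 11/640.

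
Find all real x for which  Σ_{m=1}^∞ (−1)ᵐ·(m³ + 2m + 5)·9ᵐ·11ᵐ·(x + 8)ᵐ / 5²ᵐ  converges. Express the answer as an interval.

Ratio test: |a_{m+1}/a_m| = [((m+1)³ + 2(m+1) + 5)/(m³ + 2m + 5)] · 9·11/25 → 99/25 as m → ∞.
The series converges when 99/25 · |x + 8| < 1, giving R = 25/99.
At x = -767/99: the m-th term does not approach 0; divergence by the term test.
Check x = -817/99: the m-th term does not approach 0; divergence by the term test.

(-817/99, -767/99)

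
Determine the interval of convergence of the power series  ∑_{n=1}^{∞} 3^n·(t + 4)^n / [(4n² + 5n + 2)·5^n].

[-17/3, -7/3]

By the ratio test, |a_{n+1}/a_n| = [(4n² + 5n + 2)/(4(n+1)² + 5(n+1) + 2)] · 3/5 → 3/5.
The series converges when 3/5 · |t + 4| < 1, giving R = 5/3.
Endpoint t = -7/3: the series is dominated by a constant times Σ 1/n², which converges (p = 2 > 1).
Endpoint t = -17/3: the series is dominated by a constant times Σ 1/n², which converges (p = 2 > 1).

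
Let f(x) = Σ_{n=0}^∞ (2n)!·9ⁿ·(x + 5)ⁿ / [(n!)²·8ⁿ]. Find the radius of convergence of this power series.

R = 2/9

The ratio of consecutive coefficients is (2n+1)·(2n+2)/(n+1)² · 9/8 → 9/2.
The series converges when 9/2 · |x + 5| < 1, giving R = 2/9.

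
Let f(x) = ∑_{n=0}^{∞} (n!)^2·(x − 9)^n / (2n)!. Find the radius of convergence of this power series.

Ratio test: |a_{n+1}/a_n| = (n+1)²/[(2n+1)·(2n+2)] → 1/4 as n → ∞.
The series converges when 1/4 · |x − 9| < 1, giving R = 4.

R = 4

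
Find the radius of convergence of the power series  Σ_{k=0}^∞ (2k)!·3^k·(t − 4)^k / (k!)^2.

Apply the ratio test: |a_{k+1}| / |a_k| = (2k+1)·(2k+2)/(k+1)² · 3, which tends to 12 as k → ∞.
Hence the series converges for |t − 4| < 1/(12) = 1/12, so the radius of convergence is 1/12.

R = 1/12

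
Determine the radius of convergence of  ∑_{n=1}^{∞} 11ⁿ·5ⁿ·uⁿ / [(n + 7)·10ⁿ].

Ratio test: |a_{n+1}/a_n| = [(n + 7)/((n+1) + 7)] · 11·5/10 → 11/2 as n → ∞.
The series converges when 11/2 · |u| < 1, giving R = 2/11.

R = 2/11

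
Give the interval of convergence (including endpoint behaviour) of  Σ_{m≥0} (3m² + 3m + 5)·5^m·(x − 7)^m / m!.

Ratio test: |a_{m+1}/a_m| = (3(m+1)² + 3(m+1) + 5)/(3m² + 3m + 5) · 5 · 1/(m+1) → 0 as m → ∞.
The limit is 0, so the series converges for all x; R = ∞.

(−∞, ∞)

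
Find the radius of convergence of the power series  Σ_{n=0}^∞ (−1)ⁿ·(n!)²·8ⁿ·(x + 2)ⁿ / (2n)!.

R = 1/2

Apply the ratio test: |a_{n+1}| / |a_n| = (n+1)²/[(2n+1)·(2n+2)] · 8, which tends to 2 as n → ∞.
Hence the series converges for |x + 2| < 1/(2) = 1/2, so the radius of convergence is 1/2.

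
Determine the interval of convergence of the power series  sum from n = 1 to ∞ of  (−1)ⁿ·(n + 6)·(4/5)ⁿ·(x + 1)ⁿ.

(-9/4, 1/4)

The ratio of consecutive coefficients is [((n+1) + 6)/(n + 6)] · 4/5 → 4/5.
Thus R = 1/(4/5) = 5/4.
When x = 1/4, the terms do not tend to 0, so the series diverges.
At x = -9/4: the n-th term does not approach 0; divergence by the term test.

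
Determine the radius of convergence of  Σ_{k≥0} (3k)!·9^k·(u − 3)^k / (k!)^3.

Apply the ratio test: |a_{k+1}| / |a_k| = (3k+1)·(3k+2)·(3k+3)/(k+1)³ · 9, which tends to 243 as k → ∞.
Hence the series converges for |u − 3| < 1/(243) = 1/243, so the radius of convergence is 1/243.

R = 1/243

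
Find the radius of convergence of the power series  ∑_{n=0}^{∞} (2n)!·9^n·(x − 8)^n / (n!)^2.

The ratio of consecutive coefficients is (2n+1)·(2n+2)/(n+1)² · 9 → 36.
Hence the series converges for |x − 8| < 1/(36) = 1/36, so the radius of convergence is 1/36.

R = 1/36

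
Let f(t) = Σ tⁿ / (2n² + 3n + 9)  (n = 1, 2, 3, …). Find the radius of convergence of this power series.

Apply the ratio test: |a_{n+1}| / |a_n| = (2n² + 3n + 9)/(2(n+1)² + 3(n+1) + 9), which tends to 1 as n → ∞.
So the series converges when |t| < 1 and diverges when |t| > 1; R = 1.

R = 1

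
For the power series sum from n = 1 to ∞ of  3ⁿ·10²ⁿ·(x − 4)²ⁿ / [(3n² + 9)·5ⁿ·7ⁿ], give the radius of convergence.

R = √105/30

Apply the ratio test: |a_{n+1}| / |a_n| = [(3n² + 9)/(3(n+1)² + 9)] · 3·100/(5·7), which tends to 60/7 as n → ∞.
Since the exponent of (x − 4) increases by 2 each term, convergence requires |x − 4|² < 7/60, hence R = √105/30.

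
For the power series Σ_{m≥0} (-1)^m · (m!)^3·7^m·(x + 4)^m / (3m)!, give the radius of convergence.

Apply the ratio test: |a_{m+1}| / |a_m| = (m+1)³/[(3m+1)·(3m+2)·(3m+3)] · 7, which tends to 7/27 as m → ∞.
Thus R = 1/(7/27) = 27/7.

R = 27/7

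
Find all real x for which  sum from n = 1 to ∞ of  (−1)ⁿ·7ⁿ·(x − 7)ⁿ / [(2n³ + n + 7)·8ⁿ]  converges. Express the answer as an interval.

By the ratio test, |a_{n+1}/a_n| = [(2n³ + n + 7)/(2(n+1)³ + (n+1) + 7)] · 7/8 → 7/8.
Convergence for |x − 7| · 7/8 < 1, i.e. |x − 7| < 8/7. So R = 8/7.
At x = 57/7: the series is dominated by a constant times Σ 1/n³, which converges (p = 3 > 1).
Check x = 41/7: the terms are on the order of 1/n³, so the series converges absolutely by comparison with the p-series (p = 3 > 1).

[41/7, 57/7]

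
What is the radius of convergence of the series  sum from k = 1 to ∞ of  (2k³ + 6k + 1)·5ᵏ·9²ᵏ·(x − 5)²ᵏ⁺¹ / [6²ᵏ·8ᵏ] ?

Apply the ratio test: |a_{k+1}| / |a_k| = [(2(k+1)³ + 6(k+1) + 1)/(2k³ + 6k + 1)] · 5·81/(36·8), which tends to 45/32 as k → ∞.
Successive powers of (x − 5) differ by 2, so the series converges when |x − 5|² · 45/32 < 1, i.e. |x − 5| < √(32/45). So R = 4√10/15.

R = 4√10/15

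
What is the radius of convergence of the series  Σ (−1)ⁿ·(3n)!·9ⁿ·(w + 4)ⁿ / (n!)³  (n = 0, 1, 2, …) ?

R = 1/243

The ratio of consecutive coefficients is (3n+1)·(3n+2)·(3n+3)/(n+1)³ · 9 → 243.
Convergence for |w + 4| · 243 < 1, i.e. |w + 4| < 1/243. So R = 1/243.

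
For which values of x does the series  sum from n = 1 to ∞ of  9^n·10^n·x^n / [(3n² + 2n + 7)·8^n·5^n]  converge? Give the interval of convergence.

[-4/9, 4/9]

Ratio test: |a_{n+1}/a_n| = [(3n² + 2n + 7)/(3(n+1)² + 2(n+1) + 7)] · 9·10/(8·5) → 9/4 as n → ∞.
The series converges when 9/4 · |x| < 1, giving R = 4/9.
Check x = 4/9: the terms are on the order of 1/n², so the series converges absolutely by comparison with the p-series (p = 2 > 1).
At x = -4/9: the terms are on the order of 1/n², so the series converges absolutely by comparison with the p-series (p = 2 > 1).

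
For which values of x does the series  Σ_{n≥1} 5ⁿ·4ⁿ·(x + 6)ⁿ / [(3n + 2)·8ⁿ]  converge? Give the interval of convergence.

[-32/5, -28/5)

The ratio of consecutive coefficients is [(3n + 2)/(3(n+1) + 2)] · 5·4/8 → 5/2.
Thus R = 1/(5/2) = 2/5.
When x = -28/5, the terms behave like c/n; limit comparison with the harmonic series gives divergence.
Endpoint x = -32/5: convergence follows from the alternating series test (terms decrease monotonically to 0).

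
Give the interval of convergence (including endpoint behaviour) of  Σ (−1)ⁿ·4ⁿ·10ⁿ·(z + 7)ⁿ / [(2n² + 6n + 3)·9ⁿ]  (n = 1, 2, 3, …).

[-289/40, -271/40]

By the ratio test, |a_{n+1}/a_n| = [(2n² + 6n + 3)/(2(n+1)² + 6(n+1) + 3)] · 4·10/9 → 40/9.
Convergence for |z + 7| · 40/9 < 1, i.e. |z + 7| < 9/40. So R = 9/40.
When z = -271/40, absolute convergence follows by limit comparison with Σ 1/n².
Check z = -289/40: the series is dominated by a constant times Σ 1/n², which converges (p = 2 > 1).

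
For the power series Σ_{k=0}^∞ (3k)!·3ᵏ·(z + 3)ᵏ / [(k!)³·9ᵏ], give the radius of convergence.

By the ratio test, |a_{k+1}/a_k| = (3k+1)·(3k+2)·(3k+3)/(k+1)³ · 3/9 → 9.
The series converges when 9 · |z + 3| < 1, giving R = 1/9.

R = 1/9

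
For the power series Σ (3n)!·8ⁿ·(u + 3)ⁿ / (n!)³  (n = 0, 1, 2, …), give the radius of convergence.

R = 1/216

The ratio of consecutive coefficients is (3n+1)·(3n+2)·(3n+3)/(n+1)³ · 8 → 216.
Thus R = 1/(216) = 1/216.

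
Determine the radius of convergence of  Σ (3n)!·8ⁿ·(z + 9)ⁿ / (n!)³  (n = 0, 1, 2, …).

Apply the ratio test: |a_{n+1}| / |a_n| = (3n+1)·(3n+2)·(3n+3)/(n+1)³ · 8, which tends to 216 as n → ∞.
Hence the series converges for |z + 9| < 1/(216) = 1/216, so the radius of convergence is 1/216.

R = 1/216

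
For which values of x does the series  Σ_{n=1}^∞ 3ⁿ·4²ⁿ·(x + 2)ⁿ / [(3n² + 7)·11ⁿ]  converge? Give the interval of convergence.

[-107/48, -85/48]

By the ratio test, |a_{n+1}/a_n| = [(3n² + 7)/(3(n+1)² + 7)] · 3·16/11 → 48/11.
Convergence for |x + 2| · 48/11 < 1, i.e. |x + 2| < 11/48. So R = 11/48.
Endpoint x = -85/48: the series is dominated by a constant times Σ 1/n², which converges (p = 2 > 1).
When x = -107/48, the series is dominated by a constant times Σ 1/n², which converges (p = 2 > 1).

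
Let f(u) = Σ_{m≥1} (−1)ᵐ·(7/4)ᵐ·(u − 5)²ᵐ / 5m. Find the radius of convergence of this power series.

Ratio test: |a_{m+1}/a_m| = [5m/5(m+1)] · 7/4 → 7/4 as m → ∞.
Since the exponent of (u − 5) increases by 2 each term, convergence requires |u − 5|² < 4/7, hence R = 2√7/7.

R = 2√7/7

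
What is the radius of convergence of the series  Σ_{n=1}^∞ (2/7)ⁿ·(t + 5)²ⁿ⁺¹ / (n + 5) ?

Ratio test: |a_{n+1}/a_n| = [(n + 5)/((n+1) + 5)] · 2/7 → 2/7 as n → ∞.
Writing y = (t + 5)², the series in y has radius 7/2, so |t + 5| < √(7/2) and R = √14/2.

R = √14/2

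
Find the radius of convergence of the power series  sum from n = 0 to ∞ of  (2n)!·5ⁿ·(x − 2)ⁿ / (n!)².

Ratio test: |a_{n+1}/a_n| = (2n+1)·(2n+2)/(n+1)² · 5 → 20 as n → ∞.
Thus R = 1/(20) = 1/20.

R = 1/20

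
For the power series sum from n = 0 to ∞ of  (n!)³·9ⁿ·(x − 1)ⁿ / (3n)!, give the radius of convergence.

R = 3

The ratio of consecutive coefficients is (n+1)³/[(3n+1)·(3n+2)·(3n+3)] · 9 → 1/3.
Thus R = 1/(1/3) = 3.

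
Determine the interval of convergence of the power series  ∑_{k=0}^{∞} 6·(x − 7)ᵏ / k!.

Ratio test: |a_{k+1}/a_k| = 6/6 · 1/(k+1) → 0 as k → ∞.
The ratio tends to 0 regardless of x, hence R = ∞.

(−∞, ∞)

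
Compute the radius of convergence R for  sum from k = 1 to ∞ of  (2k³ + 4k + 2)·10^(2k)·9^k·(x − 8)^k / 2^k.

R = 1/450

By the ratio test, |a_{k+1}/a_k| = [(2(k+1)³ + 4(k+1) + 2)/(2k³ + 4k + 2)] · 100·9/2 → 450.
Convergence for |x − 8| · 450 < 1, i.e. |x − 8| < 1/450. So R = 1/450.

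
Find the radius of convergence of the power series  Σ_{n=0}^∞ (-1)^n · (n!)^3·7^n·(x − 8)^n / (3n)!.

The ratio of consecutive coefficients is (n+1)³/[(3n+1)·(3n+2)·(3n+3)] · 7 → 7/27.
Hence the series converges for |x − 8| < 1/(7/27) = 27/7, so the radius of convergence is 27/7.

R = 27/7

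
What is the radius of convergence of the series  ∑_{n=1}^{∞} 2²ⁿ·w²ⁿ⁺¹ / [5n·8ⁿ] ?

Apply the ratio test: |a_{n+1}| / |a_n| = [5n/5(n+1)] · 4/8, which tends to 1/2 as n → ∞.
Since the exponent of w increases by 2 each term, convergence requires |w|² < 2, hence R = √2.

R = √2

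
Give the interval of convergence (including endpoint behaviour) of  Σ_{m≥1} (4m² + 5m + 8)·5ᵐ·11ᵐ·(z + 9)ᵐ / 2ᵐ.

The ratio of consecutive coefficients is [(4(m+1)² + 5(m+1) + 8)/(4m² + 5m + 8)] · 5·11/2 → 55/2.
Convergence for |z + 9| · 55/2 < 1, i.e. |z + 9| < 2/55. So R = 2/55.
Endpoint z = -493/55: the terms do not tend to 0, so the series diverges.
At z = -497/55: the terms have absolute value of order m², which does not tend to 0, so the series diverges by the divergence test.

(-497/55, -493/55)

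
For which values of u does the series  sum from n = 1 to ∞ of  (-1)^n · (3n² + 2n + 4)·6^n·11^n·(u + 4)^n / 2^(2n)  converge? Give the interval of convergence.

(-134/33, -130/33)

By the ratio test, |a_{n+1}/a_n| = [(3(n+1)² + 2(n+1) + 4)/(3n² + 2n + 4)] · 6·11/4 → 33/2.
Hence the series converges for |u + 4| < 1/(33/2) = 2/33, so the radius of convergence is 2/33.
Check u = -130/33: the terms have absolute value of order n², which does not tend to 0, so the series diverges by the divergence test.
When u = -134/33, the n-th term does not approach 0; divergence by the term test.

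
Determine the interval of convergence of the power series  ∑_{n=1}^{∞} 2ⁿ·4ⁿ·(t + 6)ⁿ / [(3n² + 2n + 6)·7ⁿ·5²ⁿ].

[-223/8, 127/8]

By the ratio test, |a_{n+1}/a_n| = [(3n² + 2n + 6)/(3(n+1)² + 2(n+1) + 6)] · 2·4/(7·25) → 8/175.
Hence the series converges for |t + 6| < 1/(8/175) = 175/8, so the radius of convergence is 175/8.
When t = 127/8, the series is dominated by a constant times Σ 1/n², which converges (p = 2 > 1).
At t = -223/8: the series is dominated by a constant times Σ 1/n², which converges (p = 2 > 1).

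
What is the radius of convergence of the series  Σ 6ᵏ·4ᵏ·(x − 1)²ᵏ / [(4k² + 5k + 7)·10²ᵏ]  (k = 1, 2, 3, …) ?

The ratio of consecutive coefficients is [(4k² + 5k + 7)/(4(k+1)² + 5(k+1) + 7)] · 6·4/100 → 6/25.
Since the exponent of (x − 1) increases by 2 each term, convergence requires |x − 1|² < 25/6, hence R = 5√6/6.

R = 5√6/6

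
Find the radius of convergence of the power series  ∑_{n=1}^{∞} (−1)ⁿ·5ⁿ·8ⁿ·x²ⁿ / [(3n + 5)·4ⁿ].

The ratio of consecutive coefficients is [(3n + 5)/(3(n+1) + 5)] · 5·8/4 → 10.
Writing y = x², the series in y has radius 1/10, so |x| < √(1/10) and R = √10/10.

R = √10/10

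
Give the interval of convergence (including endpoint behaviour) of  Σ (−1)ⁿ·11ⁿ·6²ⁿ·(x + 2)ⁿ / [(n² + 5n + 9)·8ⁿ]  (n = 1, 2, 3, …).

[-200/99, -196/99]

By the ratio test, |a_{n+1}/a_n| = [(n² + 5n + 9)/((n+1)² + 5(n+1) + 9)] · 11·36/8 → 99/2.
The series converges when 99/2 · |x + 2| < 1, giving R = 2/99.
Endpoint x = -196/99: the terms are on the order of 1/n², so the series converges absolutely by comparison with the p-series (p = 2 > 1).
At x = -200/99: the series is dominated by a constant times Σ 1/n², which converges (p = 2 > 1).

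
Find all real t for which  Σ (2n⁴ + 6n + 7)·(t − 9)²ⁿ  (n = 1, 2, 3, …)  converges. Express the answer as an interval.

(8, 10)

By the ratio test, |a_{n+1}/a_n| = (2(n+1)⁴ + 6(n+1) + 7)/(2n⁴ + 6n + 7) → 1.
Successive powers of (t − 9) differ by 2, so the series converges when |t − 9|² · 1 < 1, i.e. |t − 9| < √(1) = 1. So R = 1.
Endpoint t = 10: the terms have absolute value of order n⁴, which does not tend to 0, so the series diverges by the divergence test.
Check t = 8: the terms do not tend to 0, so the series diverges.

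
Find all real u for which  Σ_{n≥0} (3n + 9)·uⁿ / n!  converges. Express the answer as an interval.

Ratio test: |a_{n+1}/a_n| = (3(n+1) + 9)/(3n + 9) · 1/(n+1) → 0 as n → ∞.
Since the limit is 0 < 1 for every u, the series converges on all of ℝ and R = ∞.

(−∞, ∞)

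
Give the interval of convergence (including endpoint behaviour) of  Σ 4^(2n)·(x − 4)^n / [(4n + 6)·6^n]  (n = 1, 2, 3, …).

[29/8, 35/8)

Ratio test: |a_{n+1}/a_n| = [(4n + 6)/(4(n+1) + 6)] · 16/6 → 8/3 as n → ∞.
Thus R = 1/(8/3) = 3/8.
Endpoint x = 35/8: the terms are asymptotic to a nonzero constant times 1/n, so the series diverges by limit comparison with Σ 1/n.
At x = 29/8: an alternating series whose terms decrease to 0 in absolute value, so it converges by the Leibniz criterion.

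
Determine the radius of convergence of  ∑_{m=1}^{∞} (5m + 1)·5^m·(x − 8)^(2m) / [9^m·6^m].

By the ratio test, |a_{m+1}/a_m| = [(5(m+1) + 1)/(5m + 1)] · 5/(9·6) → 5/54.
Writing y = (x − 8)², the series in y has radius 54/5, so |x − 8| < √(54/5) and R = 3√30/5.

R = 3√30/5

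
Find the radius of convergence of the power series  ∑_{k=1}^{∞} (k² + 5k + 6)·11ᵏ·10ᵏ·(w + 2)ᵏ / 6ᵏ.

The ratio of consecutive coefficients is [((k+1)² + 5(k+1) + 6)/(k² + 5k + 6)] · 11·10/6 → 55/3.
Convergence for |w + 2| · 55/3 < 1, i.e. |w + 2| < 3/55. So R = 3/55.

R = 3/55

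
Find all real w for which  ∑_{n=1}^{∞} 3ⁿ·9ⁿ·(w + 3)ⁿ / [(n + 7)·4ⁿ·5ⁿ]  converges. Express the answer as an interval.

Ratio test: |a_{n+1}/a_n| = [(n + 7)/((n+1) + 7)] · 3·9/(4·5) → 27/20 as n → ∞.
Thus R = 1/(27/20) = 20/27.
At w = -61/27: comparison with the harmonic series Σ 1/n shows the series diverges.
Endpoint w = -101/27: the terms alternate in sign and decrease monotonically to 0 in absolute value (size ~ c/n), so the alternating series test gives convergence.

[-101/27, -61/27)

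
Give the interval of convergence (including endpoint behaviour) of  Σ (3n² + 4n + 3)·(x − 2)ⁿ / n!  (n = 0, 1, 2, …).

(−∞, ∞)

The ratio of consecutive coefficients is (3(n+1)² + 4(n+1) + 3)/(3n² + 4n + 3) · 1/(n+1) → 0.
The limit is 0, so the series converges for all x; R = ∞.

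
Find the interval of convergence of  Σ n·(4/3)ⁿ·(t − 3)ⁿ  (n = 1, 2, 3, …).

Apply the ratio test: |a_{n+1}| / |a_n| = [(n+1)/n] · 4/3, which tends to 4/3 as n → ∞.
Hence the series converges for |t − 3| < 1/(4/3) = 3/4, so the radius of convergence is 3/4.
When t = 15/4, the terms have absolute value of order n, which does not tend to 0, so the series diverges by the divergence test.
At t = 9/4: the n-th term does not approach 0; divergence by the term test.

(9/4, 15/4)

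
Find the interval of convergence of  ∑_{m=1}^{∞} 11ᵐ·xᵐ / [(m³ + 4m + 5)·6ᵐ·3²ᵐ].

[-54/11, 54/11]

By the ratio test, |a_{m+1}/a_m| = [(m³ + 4m + 5)/((m+1)³ + 4(m+1) + 5)] · 11/(6·9) → 11/54.
The series converges when 11/54 · |x| < 1, giving R = 54/11.
Check x = 54/11: the series is dominated by a constant times Σ 1/m³, which converges (p = 3 > 1).
At x = -54/11: the terms are on the order of 1/m³, so the series converges absolutely by comparison with the p-series (p = 3 > 1).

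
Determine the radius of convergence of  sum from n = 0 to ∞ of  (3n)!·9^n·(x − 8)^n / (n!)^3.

R = 1/243

The ratio of consecutive coefficients is (3n+1)·(3n+2)·(3n+3)/(n+1)³ · 9 → 243.
Convergence for |x − 8| · 243 < 1, i.e. |x − 8| < 1/243. So R = 1/243.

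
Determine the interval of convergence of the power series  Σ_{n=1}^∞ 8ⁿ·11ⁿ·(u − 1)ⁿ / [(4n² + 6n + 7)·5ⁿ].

[83/88, 93/88]

By the ratio test, |a_{n+1}/a_n| = [(4n² + 6n + 7)/(4(n+1)² + 6(n+1) + 7)] · 8·11/5 → 88/5.
Thus R = 1/(88/5) = 5/88.
At u = 93/88: the terms are on the order of 1/n², so the series converges absolutely by comparison with the p-series (p = 2 > 1).
Endpoint u = 83/88: the series is dominated by a constant times Σ 1/n², which converges (p = 2 > 1).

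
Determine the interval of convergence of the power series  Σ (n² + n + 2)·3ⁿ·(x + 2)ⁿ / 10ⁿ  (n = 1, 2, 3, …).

(-16/3, 4/3)

By the ratio test, |a_{n+1}/a_n| = [((n+1)² + (n+1) + 2)/(n² + n + 2)] · 3/10 → 3/10.
Thus R = 1/(3/10) = 10/3.
When x = 4/3, the terms have absolute value of order n², which does not tend to 0, so the series diverges by the divergence test.
At x = -16/3: the n-th term does not approach 0; divergence by the term test.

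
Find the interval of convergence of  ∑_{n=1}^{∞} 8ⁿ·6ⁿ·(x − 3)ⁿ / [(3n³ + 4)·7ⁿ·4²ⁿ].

[2/3, 16/3]

By the ratio test, |a_{n+1}/a_n| = [(3n³ + 4)/(3(n+1)³ + 4)] · 8·6/(7·16) → 3/7.
Thus R = 1/(3/7) = 7/3.
Check x = 16/3: absolute convergence follows by limit comparison with Σ 1/n³.
When x = 2/3, absolute convergence follows by limit comparison with Σ 1/n³.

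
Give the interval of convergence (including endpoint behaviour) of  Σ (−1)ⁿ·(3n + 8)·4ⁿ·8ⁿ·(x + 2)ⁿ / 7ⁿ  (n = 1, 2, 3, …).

By the ratio test, |a_{n+1}/a_n| = [(3(n+1) + 8)/(3n + 8)] · 4·8/7 → 32/7.
Thus R = 1/(32/7) = 7/32.
At x = -57/32: the terms have absolute value of order n, which does not tend to 0, so the series diverges by the divergence test.
When x = -71/32, the n-th term does not approach 0; divergence by the term test.

(-71/32, -57/32)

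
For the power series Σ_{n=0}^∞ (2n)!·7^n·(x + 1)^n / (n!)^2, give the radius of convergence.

By the ratio test, |a_{n+1}/a_n| = (2n+1)·(2n+2)/(n+1)² · 7 → 28.
Hence the series converges for |x + 1| < 1/(28) = 1/28, so the radius of convergence is 1/28.

R = 1/28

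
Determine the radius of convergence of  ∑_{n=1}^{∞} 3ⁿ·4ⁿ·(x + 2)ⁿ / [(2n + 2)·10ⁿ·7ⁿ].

Apply the ratio test: |a_{n+1}| / |a_n| = [(2n + 2)/(2(n+1) + 2)] · 3·4/(10·7), which tends to 6/35 as n → ∞.
Convergence for |x + 2| · 6/35 < 1, i.e. |x + 2| < 35/6. So R = 35/6.

R = 35/6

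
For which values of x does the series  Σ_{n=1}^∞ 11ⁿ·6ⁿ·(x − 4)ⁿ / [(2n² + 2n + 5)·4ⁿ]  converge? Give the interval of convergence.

The ratio of consecutive coefficients is [(2n² + 2n + 5)/(2(n+1)² + 2(n+1) + 5)] · 11·6/4 → 33/2.
Hence the series converges for |x − 4| < 1/(33/2) = 2/33, so the radius of convergence is 2/33.
At x = 134/33: the terms are on the order of 1/n², so the series converges absolutely by comparison with the p-series (p = 2 > 1).
When x = 130/33, absolute convergence follows by limit comparison with Σ 1/n².

[130/33, 134/33]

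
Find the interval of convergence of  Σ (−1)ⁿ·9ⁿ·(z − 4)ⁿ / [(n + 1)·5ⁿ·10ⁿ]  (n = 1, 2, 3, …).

The ratio of consecutive coefficients is [(n + 1)/((n+1) + 1)] · 9/(5·10) → 9/50.
Convergence for |z − 4| · 9/50 < 1, i.e. |z − 4| < 50/9. So R = 50/9.
When z = 86/9, an alternating series whose terms decrease to 0 in absolute value, so it converges by the Leibniz criterion.
At z = -14/9: comparison with the harmonic series Σ 1/n shows the series diverges.

(-14/9, 86/9]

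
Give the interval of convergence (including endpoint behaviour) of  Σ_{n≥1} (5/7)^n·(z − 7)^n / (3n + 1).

By the ratio test, |a_{n+1}/a_n| = [(3n + 1)/(3(n+1) + 1)] · 5/7 → 5/7.
Hence the series converges for |z − 7| < 1/(5/7) = 7/5, so the radius of convergence is 7/5.
Endpoint z = 42/5: the terms are asymptotic to a nonzero constant times 1/n, so the series diverges by limit comparison with Σ 1/n.
When z = 28/5, convergence follows from the alternating series test (terms decrease monotonically to 0).

[28/5, 42/5)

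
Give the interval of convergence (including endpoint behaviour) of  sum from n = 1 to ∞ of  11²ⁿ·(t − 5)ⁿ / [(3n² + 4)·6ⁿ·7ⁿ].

[563/121, 647/121]

Ratio test: |a_{n+1}/a_n| = [(3n² + 4)/(3(n+1)² + 4)] · 121/(6·7) → 121/42 as n → ∞.
Hence the series converges for |t − 5| < 1/(121/42) = 42/121, so the radius of convergence is 42/121.
Endpoint t = 647/121: the terms are on the order of 1/n², so the series converges absolutely by comparison with the p-series (p = 2 > 1).
Check t = 563/121: the series is dominated by a constant times Σ 1/n², which converges (p = 2 > 1).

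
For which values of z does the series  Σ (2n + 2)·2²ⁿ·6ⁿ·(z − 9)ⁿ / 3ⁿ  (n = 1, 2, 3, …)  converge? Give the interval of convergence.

(71/8, 73/8)

The ratio of consecutive coefficients is [(2(n+1) + 2)/(2n + 2)] · 4·6/3 → 8.
The series converges when 8 · |z − 9| < 1, giving R = 1/8.
When z = 73/8, the terms do not tend to 0, so the series diverges.
Check z = 71/8: the terms have absolute value of order n, which does not tend to 0, so the series diverges by the divergence test.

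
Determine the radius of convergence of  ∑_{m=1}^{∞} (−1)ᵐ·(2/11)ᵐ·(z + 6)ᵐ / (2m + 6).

Apply the ratio test: |a_{m+1}| / |a_m| = [(2m + 6)/(2(m+1) + 6)] · 2/11, which tends to 2/11 as m → ∞.
Thus R = 1/(2/11) = 11/2.

R = 11/2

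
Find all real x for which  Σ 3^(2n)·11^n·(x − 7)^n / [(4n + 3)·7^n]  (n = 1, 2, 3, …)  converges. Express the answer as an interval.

[686/99, 700/99)

The ratio of consecutive coefficients is [(4n + 3)/(4(n+1) + 3)] · 9·11/7 → 99/7.
Thus R = 1/(99/7) = 7/99.
Check x = 700/99: the terms behave like c/n; limit comparison with the harmonic series gives divergence.
Endpoint x = 686/99: the terms alternate in sign and decrease monotonically to 0 in absolute value (size ~ c/n), so the alternating series test gives convergence.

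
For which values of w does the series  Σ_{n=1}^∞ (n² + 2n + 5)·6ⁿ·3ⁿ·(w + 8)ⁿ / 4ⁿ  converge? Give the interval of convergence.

The ratio of consecutive coefficients is [((n+1)² + 2(n+1) + 5)/(n² + 2n + 5)] · 6·3/4 → 9/2.
Thus R = 1/(9/2) = 2/9.
At w = -70/9: the n-th term does not approach 0; divergence by the term test.
Check w = -74/9: the n-th term does not approach 0; divergence by the term test.

(-74/9, -70/9)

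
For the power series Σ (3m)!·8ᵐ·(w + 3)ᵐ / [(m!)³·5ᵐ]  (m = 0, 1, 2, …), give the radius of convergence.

R = 5/216

By the ratio test, |a_{m+1}/a_m| = (3m+1)·(3m+2)·(3m+3)/(m+1)³ · 8/5 → 216/5.
Convergence for |w + 3| · 216/5 < 1, i.e. |w + 3| < 5/216. So R = 5/216.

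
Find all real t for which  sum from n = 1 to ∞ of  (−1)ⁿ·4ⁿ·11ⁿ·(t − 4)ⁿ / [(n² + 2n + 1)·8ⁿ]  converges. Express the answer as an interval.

[42/11, 46/11]

Apply the ratio test: |a_{n+1}| / |a_n| = [(n² + 2n + 1)/((n+1)² + 2(n+1) + 1)] · 4·11/8, which tends to 11/2 as n → ∞.
Hence the series converges for |t − 4| < 1/(11/2) = 2/11, so the radius of convergence is 2/11.
At t = 46/11: the terms are on the order of 1/n², so the series converges absolutely by comparison with the p-series (p = 2 > 1).
When t = 42/11, absolute convergence follows by limit comparison with Σ 1/n².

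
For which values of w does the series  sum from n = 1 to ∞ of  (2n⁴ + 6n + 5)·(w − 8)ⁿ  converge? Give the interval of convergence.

The ratio of consecutive coefficients is (2(n+1)⁴ + 6(n+1) + 5)/(2n⁴ + 6n + 5) → 1.
So the series converges when |w − 8| < 1 and diverges when |w − 8| > 1; R = 1.
When w = 9, the n-th term does not approach 0; divergence by the term test.
At w = 7: the terms have absolute value of order n⁴, which does not tend to 0, so the series diverges by the divergence test.

(7, 9)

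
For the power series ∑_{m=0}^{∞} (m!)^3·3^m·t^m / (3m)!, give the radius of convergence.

By the ratio test, |a_{m+1}/a_m| = (m+1)³/[(3m+1)·(3m+2)·(3m+3)] · 3 → 1/9.
Thus R = 1/(1/9) = 9.

R = 9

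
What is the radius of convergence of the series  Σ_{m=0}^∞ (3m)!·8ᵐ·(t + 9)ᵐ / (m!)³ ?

R = 1/216

Ratio test: |a_{m+1}/a_m| = (3m+1)·(3m+2)·(3m+3)/(m+1)³ · 8 → 216 as m → ∞.
The series converges when 216 · |t + 9| < 1, giving R = 1/216.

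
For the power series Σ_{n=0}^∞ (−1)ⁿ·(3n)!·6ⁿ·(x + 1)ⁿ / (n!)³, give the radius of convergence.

R = 1/162

By the ratio test, |a_{n+1}/a_n| = (3n+1)·(3n+2)·(3n+3)/(n+1)³ · 6 → 162.
Thus R = 1/(162) = 1/162.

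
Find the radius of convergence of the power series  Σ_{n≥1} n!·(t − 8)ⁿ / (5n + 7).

By the ratio test, |a_{n+1}/a_n| = (n+1) · (5n + 7)/(5(n+1) + 7) → ∞.
The ratio grows without bound, so the series diverges whenever (t − 8) ≠ 0; it converges only at t = 8. R = 0.

R = 0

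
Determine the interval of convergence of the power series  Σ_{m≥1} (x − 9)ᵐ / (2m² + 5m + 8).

Ratio test: |a_{m+1}/a_m| = (2m² + 5m + 8)/(2(m+1)² + 5(m+1) + 8) → 1 as m → ∞.
So the series converges when |x − 9| < 1 and diverges when |x − 9| > 1; R = 1.
Check x = 10: the terms are on the order of 1/m², so the series converges absolutely by comparison with the p-series (p = 2 > 1).
At x = 8: absolute convergence follows by limit comparison with Σ 1/m².

[8, 10]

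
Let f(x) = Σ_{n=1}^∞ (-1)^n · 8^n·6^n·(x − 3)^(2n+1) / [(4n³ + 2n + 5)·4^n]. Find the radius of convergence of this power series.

R = √3/6

By the ratio test, |a_{n+1}/a_n| = [(4n³ + 2n + 5)/(4(n+1)³ + 2(n+1) + 5)] · 8·6/4 → 12.
Successive powers of (x − 3) differ by 2, so the series converges when |x − 3|² · 12 < 1, i.e. |x − 3| < √(1/12). So R = √3/6.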